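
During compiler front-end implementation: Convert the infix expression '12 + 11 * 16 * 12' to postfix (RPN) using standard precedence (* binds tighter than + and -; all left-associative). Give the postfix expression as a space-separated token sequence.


Applying the shunting-yard algorithm:
  Operand 12 -> output
  Push '+' onto operator stack -> op-stack: [+]
  Operand 11 -> output
  Push '*' onto operator stack -> op-stack: [+, *]
  Operand 16 -> output
  See '*' (prec 2); top '*' (prec 2) >= it -> pop '*' to output
  Push '*' onto operator stack -> op-stack: [+, *]
  Operand 12 -> output
  End of input: pop '*' to output
  End of input: pop '+' to output
Postfix result: 12 11 16 * 12 * +

12 11 16 * 12 * +


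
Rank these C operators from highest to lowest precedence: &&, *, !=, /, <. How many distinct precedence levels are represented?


Looking up precedence for each operator:
  && -> precedence 2
  * -> precedence 6
  != -> precedence 3
  / -> precedence 6
  < -> precedence 4
Sorted highest to lowest: *, /, <, !=, &&
Distinct precedence values: [6, 4, 3, 2]
Number of distinct levels: 4

4


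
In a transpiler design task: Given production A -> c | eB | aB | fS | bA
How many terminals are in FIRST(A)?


Production: A -> c | eB | aB | fS | bA
Examining each alternative for leading terminals:
  A -> c : first terminal = 'c'
  A -> eB : first terminal = 'e'
  A -> aB : first terminal = 'a'
  A -> fS : first terminal = 'f'
  A -> bA : first terminal = 'b'
FIRST(A) = {a, b, c, e, f}
Count: 5

5


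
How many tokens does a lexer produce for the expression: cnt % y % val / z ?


Scanning 'cnt % y % val / z'
Token 1: 'cnt' -> identifier
Token 2: '%' -> operator
Token 3: 'y' -> identifier
Token 4: '%' -> operator
Token 5: 'val' -> identifier
Token 6: '/' -> operator
Token 7: 'z' -> identifier
Total tokens: 7

7


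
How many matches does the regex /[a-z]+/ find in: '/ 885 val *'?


Pattern: /[a-z]+/ (identifiers)
Input: '/ 885 val *'
Scanning for matches:
  Match 1: 'val'
Total matches: 1

1


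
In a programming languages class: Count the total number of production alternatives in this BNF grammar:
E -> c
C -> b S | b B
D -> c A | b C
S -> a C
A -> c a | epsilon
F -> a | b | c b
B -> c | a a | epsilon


Counting alternatives per rule:
  E: 1 alternative(s)
  C: 2 alternative(s)
  D: 2 alternative(s)
  S: 1 alternative(s)
  A: 2 alternative(s)
  F: 3 alternative(s)
  B: 3 alternative(s)
Sum: 1 + 2 + 2 + 1 + 2 + 3 + 3 = 14

14


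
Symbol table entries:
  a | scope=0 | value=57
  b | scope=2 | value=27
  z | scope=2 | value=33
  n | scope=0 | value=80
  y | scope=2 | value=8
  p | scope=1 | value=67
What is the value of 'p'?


Searching symbol table for 'p':
  a | scope=0 | value=57
  b | scope=2 | value=27
  z | scope=2 | value=33
  n | scope=0 | value=80
  y | scope=2 | value=8
  p | scope=1 | value=67 <- MATCH
Found 'p' at scope 1 with value 67

67


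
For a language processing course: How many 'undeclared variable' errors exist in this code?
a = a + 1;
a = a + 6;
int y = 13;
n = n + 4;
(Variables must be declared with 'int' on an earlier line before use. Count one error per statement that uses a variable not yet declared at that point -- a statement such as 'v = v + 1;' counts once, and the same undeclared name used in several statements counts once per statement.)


Scanning code line by line:
  Line 1: use 'a' -> ERROR (undeclared)
  Line 2: use 'a' -> ERROR (undeclared)
  Line 3: declare 'y' -> declared = ['y']
  Line 4: use 'n' -> ERROR (undeclared)
Total undeclared variable errors: 3

3


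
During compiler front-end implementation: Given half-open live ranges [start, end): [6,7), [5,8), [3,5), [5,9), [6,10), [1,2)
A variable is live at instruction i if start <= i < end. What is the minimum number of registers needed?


Live ranges:
  Var0: [6, 7)
  Var1: [5, 8)
  Var2: [3, 5)
  Var3: [5, 9)
  Var4: [6, 10)
  Var5: [1, 2)
Sweep-line events (position, delta, active):
  pos=1 start -> active=1
  pos=2 end -> active=0
  pos=3 start -> active=1
  pos=5 end -> active=0
  pos=5 start -> active=1
  pos=5 start -> active=2
  pos=6 start -> active=3
  pos=6 start -> active=4
  pos=7 end -> active=3
  pos=8 end -> active=2
  pos=9 end -> active=1
  pos=10 end -> active=0
Maximum simultaneous active: 4
Minimum registers needed: 4

4


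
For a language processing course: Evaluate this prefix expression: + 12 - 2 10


Parsing prefix expression: + 12 - 2 10
Step 1: Innermost operation '- 2 10'
  2 - 10 = -8
Step 2: Outer operation '+ 12 [-8]'
  12 + -8 = 4

4


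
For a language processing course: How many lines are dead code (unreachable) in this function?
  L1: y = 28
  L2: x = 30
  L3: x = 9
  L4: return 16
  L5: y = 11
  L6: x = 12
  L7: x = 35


Analyzing control flow:
  L1: reachable (before return)
  L2: reachable (before return)
  L3: reachable (before return)
  L4: reachable (return statement)
  L5: DEAD (after return at L4)
  L6: DEAD (after return at L4)
  L7: DEAD (after return at L4)
Return at L4, total lines = 7
Dead lines: L5 through L7
Count: 3

3


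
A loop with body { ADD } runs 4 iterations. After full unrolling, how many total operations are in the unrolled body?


Loop body operations: ADD (1 op per iteration)
Unrolling 4 iterations:
  Iteration 1: ADD (1 ops)
  Iteration 2: ADD (1 ops)
  Iteration 3: ADD (1 ops)
  Iteration 4: ADD (1 ops)
Total: 4 iterations * 1 ops/iter = 4 operations

4


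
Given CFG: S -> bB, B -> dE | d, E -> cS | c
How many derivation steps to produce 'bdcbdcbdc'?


Grammar: S -> bB, B -> dE | d, E -> cS | c
Deriving 'bdcbdcbdc':
Step 1: S -> bB => bB
Step 2: B -> dE => bdE
Step 3: E -> cS => bdcS
Step 4: S -> bB => bdcbB
Step 5: B -> dE => bdcbdE
Step 6: E -> cS => bdcbdcS
Step 7: S -> bB => bdcbdcbB
Step 8: B -> dE => bdcbdcbdE
Step 9: E -> c => bdcbdcbdc
Total derivation steps: 9

9


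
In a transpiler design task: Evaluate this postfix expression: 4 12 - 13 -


Processing tokens left to right:
Push 4, Push 12
Pop 4 and 12, compute 4 - 12 = -8, push -8
Push 13
Pop -8 and 13, compute -8 - 13 = -21, push -21
Stack result: -21

-21


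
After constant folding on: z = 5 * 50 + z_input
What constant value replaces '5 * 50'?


Identifying constant sub-expression:
  Original: z = 5 * 50 + z_input
  5 and 50 are both compile-time constants
  Evaluating: 5 * 50 = 250
  After folding: z = 250 + z_input

250


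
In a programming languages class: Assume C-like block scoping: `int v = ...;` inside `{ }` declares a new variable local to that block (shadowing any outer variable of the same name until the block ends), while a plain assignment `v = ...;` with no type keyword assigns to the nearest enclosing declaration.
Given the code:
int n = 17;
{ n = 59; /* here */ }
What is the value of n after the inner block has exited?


Analyzing scoping rules:
Outer scope: declares n = 17
Inner block: 'n = 59;' has no type keyword, so it is an assignment to the outer n (no shadowing)
The assignment changed the outer variable itself, so the new value persists after the block -> 59
Result: 59

59


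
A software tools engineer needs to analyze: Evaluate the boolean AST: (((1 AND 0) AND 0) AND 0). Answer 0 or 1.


Step 1: Evaluate inner node
  1 AND 0 = 0
Step 2: Evaluate next node
  0 AND 0 = 0
Step 3: Evaluate root node
  0 AND 0 = 0

0


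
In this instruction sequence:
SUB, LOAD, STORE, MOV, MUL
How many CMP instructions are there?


Scanning instruction sequence for CMP:
  Position 1: SUB
  Position 2: LOAD
  Position 3: STORE
  Position 4: MOV
  Position 5: MUL
Matches at positions: []
Total CMP count: 0

0


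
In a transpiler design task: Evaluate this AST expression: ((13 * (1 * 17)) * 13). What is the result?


Expression: ((13 * (1 * 17)) * 13)
Evaluating step by step:
  1 * 17 = 17
  13 * 17 = 221
  221 * 13 = 2873
Result: 2873

2873


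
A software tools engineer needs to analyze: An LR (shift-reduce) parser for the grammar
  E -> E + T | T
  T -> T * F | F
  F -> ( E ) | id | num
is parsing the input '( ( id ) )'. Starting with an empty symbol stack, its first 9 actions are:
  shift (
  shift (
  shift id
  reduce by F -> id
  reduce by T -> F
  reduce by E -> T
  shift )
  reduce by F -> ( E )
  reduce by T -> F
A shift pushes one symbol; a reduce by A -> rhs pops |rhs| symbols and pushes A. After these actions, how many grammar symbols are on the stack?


Tracking the symbol stack through each action:
  Action 1: shift '(' : push -> stack = [(] (size 1)
  Action 2: shift '(' : push -> stack = [(, (] (size 2)
  Action 3: shift 'id' : push -> stack = [(, (, id] (size 3)
  Action 4: reduce by F -> id : pop 1, push F -> stack = [(, (, F] (size 3)
  Action 5: reduce by T -> F : pop 1, push T -> stack = [(, (, T] (size 3)
  Action 6: reduce by E -> T : pop 1, push E -> stack = [(, (, E] (size 3)
  Action 7: shift ')' : push -> stack = [(, (, E, )] (size 4)
  Action 8: reduce by F -> ( E ) : pop 3, push F -> stack = [(, F] (size 2)
  Action 9: reduce by T -> F : pop 1, push T -> stack = [(, T] (size 2)
Final stack size: 2

2


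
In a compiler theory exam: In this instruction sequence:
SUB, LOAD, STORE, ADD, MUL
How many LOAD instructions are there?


Scanning instruction sequence for LOAD:
  Position 1: SUB
  Position 2: LOAD <- MATCH
  Position 3: STORE
  Position 4: ADD
  Position 5: MUL
Matches at positions: [2]
Total LOAD count: 1

1


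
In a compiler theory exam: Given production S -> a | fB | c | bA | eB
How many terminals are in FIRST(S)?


Production: S -> a | fB | c | bA | eB
Examining each alternative for leading terminals:
  S -> a : first terminal = 'a'
  S -> fB : first terminal = 'f'
  S -> c : first terminal = 'c'
  S -> bA : first terminal = 'b'
  S -> eB : first terminal = 'e'
FIRST(S) = {a, b, c, e, f}
Count: 5

5


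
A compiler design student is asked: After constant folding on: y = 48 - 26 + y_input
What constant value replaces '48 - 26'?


Identifying constant sub-expression:
  Original: y = 48 - 26 + y_input
  48 and 26 are both compile-time constants
  Evaluating: 48 - 26 = 22
  After folding: y = 22 + y_input

22


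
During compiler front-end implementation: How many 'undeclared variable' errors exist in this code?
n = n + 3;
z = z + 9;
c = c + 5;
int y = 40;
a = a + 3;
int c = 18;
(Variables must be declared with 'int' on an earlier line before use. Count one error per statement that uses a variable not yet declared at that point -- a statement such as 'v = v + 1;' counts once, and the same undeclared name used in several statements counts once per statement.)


Scanning code line by line:
  Line 1: use 'n' -> ERROR (undeclared)
  Line 2: use 'z' -> ERROR (undeclared)
  Line 3: use 'c' -> ERROR (undeclared)
  Line 4: declare 'y' -> declared = ['y']
  Line 5: use 'a' -> ERROR (undeclared)
  Line 6: declare 'c' -> declared = ['c', 'y']
Total undeclared variable errors: 4

4


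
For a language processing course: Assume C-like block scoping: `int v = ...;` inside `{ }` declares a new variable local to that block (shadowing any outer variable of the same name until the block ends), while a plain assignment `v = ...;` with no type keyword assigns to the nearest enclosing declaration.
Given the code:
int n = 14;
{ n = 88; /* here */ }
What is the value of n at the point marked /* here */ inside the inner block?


Analyzing scoping rules:
Outer scope: declares n = 14
Inner block: 'n = 88;' has no type keyword, so it is an assignment to the outer n (no shadowing)
Inside the block, after the assignment -> 88
Result: 88

88


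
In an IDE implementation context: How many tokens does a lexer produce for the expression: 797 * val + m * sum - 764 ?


Scanning '797 * val + m * sum - 764'
Token 1: '797' -> integer_literal
Token 2: '*' -> operator
Token 3: 'val' -> identifier
Token 4: '+' -> operator
Token 5: 'm' -> identifier
Token 6: '*' -> operator
Token 7: 'sum' -> identifier
Token 8: '-' -> operator
Token 9: '764' -> integer_literal
Total tokens: 9

9


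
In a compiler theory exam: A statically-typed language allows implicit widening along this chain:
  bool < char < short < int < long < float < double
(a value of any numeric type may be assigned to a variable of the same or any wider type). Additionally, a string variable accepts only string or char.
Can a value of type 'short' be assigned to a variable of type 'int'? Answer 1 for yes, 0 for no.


Target variable type: int
Source value type: short
Numeric ranks: short=2, int=3
Widening allowed iff rank(source) <= rank(target): 2 <= 3? Yes
Result: 1

1


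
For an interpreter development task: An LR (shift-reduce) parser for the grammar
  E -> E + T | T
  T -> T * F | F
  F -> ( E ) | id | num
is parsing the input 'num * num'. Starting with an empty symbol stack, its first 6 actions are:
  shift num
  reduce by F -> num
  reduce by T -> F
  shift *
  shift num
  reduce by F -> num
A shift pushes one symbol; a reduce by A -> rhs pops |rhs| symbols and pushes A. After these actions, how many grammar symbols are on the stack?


Tracking the symbol stack through each action:
  Action 1: shift 'num' : push -> stack = [num] (size 1)
  Action 2: reduce by F -> num : pop 1, push F -> stack = [F] (size 1)
  Action 3: reduce by T -> F : pop 1, push T -> stack = [T] (size 1)
  Action 4: shift '*' : push -> stack = [T, *] (size 2)
  Action 5: shift 'num' : push -> stack = [T, *, num] (size 3)
  Action 6: reduce by F -> num : pop 1, push F -> stack = [T, *, F] (size 3)
Final stack size: 3

3


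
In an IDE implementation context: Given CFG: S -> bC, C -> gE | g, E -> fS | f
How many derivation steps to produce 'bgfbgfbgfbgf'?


Grammar: S -> bC, C -> gE | g, E -> fS | f
Deriving 'bgfbgfbgfbgf':
Step 1: S -> bC => bC
Step 2: C -> gE => bgE
Step 3: E -> fS => bgfS
Step 4: S -> bC => bgfbC
Step 5: C -> gE => bgfbgE
Step 6: E -> fS => bgfbgfS
Step 7: S -> bC => bgfbgfbC
Step 8: C -> gE => bgfbgfbgE
Step 9: E -> fS => bgfbgfbgfS
Step 10: S -> bC => bgfbgfbgfbC
Step 11: C -> gE => bgfbgfbgfbgE
Step 12: E -> f => bgfbgfbgfbgf
Total derivation steps: 12

12


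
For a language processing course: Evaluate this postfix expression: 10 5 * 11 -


Processing tokens left to right:
Push 10, Push 5
Pop 10 and 5, compute 10 * 5 = 50, push 50
Push 11
Pop 50 and 11, compute 50 - 11 = 39, push 39
Stack result: 39

39


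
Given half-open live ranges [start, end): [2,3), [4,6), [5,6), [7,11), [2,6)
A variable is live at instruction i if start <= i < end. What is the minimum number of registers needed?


Live ranges:
  Var0: [2, 3)
  Var1: [4, 6)
  Var2: [5, 6)
  Var3: [7, 11)
  Var4: [2, 6)
Sweep-line events (position, delta, active):
  pos=2 start -> active=1
  pos=2 start -> active=2
  pos=3 end -> active=1
  pos=4 start -> active=2
  pos=5 start -> active=3
  pos=6 end -> active=2
  pos=6 end -> active=1
  pos=6 end -> active=0
  pos=7 start -> active=1
  pos=11 end -> active=0
Maximum simultaneous active: 3
Minimum registers needed: 3

3


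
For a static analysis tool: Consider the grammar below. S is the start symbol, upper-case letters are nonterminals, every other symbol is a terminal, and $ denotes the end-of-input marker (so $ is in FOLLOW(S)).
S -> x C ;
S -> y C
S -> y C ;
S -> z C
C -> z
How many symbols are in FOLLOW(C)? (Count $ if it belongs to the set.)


S is the start symbol and does not occur in any rule body, so FOLLOW(S) = {$}.
Examining every occurrence of C in a rule body:
  S -> x C ; : C is followed by terminal ';' -> add ';'
  S -> y C : C is at the right end -> add FOLLOW(S) = {$}
  S -> y C ; : C is followed by terminal ';' -> add ';' (already in the set)
  S -> z C : C is at the right end -> add FOLLOW(S) = {$} (already in the set)
  C -> z : C does not occur in the body -> contributes nothing
FOLLOW(C) = {;, $}
Count: 2

2


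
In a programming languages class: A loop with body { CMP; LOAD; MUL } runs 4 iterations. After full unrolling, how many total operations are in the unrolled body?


Loop body operations: CMP, LOAD, MUL (3 ops per iteration)
Unrolling 4 iterations:
  Iteration 1: CMP, LOAD, MUL (3 ops)
  Iteration 2: CMP, LOAD, MUL (3 ops)
  Iteration 3: CMP, LOAD, MUL (3 ops)
  Iteration 4: CMP, LOAD, MUL (3 ops)
Total: 4 iterations * 3 ops/iter = 12 operations

12


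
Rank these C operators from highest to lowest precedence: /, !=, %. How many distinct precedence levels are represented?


Looking up precedence for each operator:
  / -> precedence 6
  != -> precedence 3
  % -> precedence 6
Sorted highest to lowest: /, %, !=
Distinct precedence values: [6, 3]
Number of distinct levels: 2

2


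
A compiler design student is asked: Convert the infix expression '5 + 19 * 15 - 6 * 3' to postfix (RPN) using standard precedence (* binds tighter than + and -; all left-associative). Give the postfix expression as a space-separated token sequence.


Applying the shunting-yard algorithm:
  Operand 5 -> output
  Push '+' onto operator stack -> op-stack: [+]
  Operand 19 -> output
  Push '*' onto operator stack -> op-stack: [+, *]
  Operand 15 -> output
  See '-' (prec 1); top '*' (prec 2) >= it -> pop '*' to output
  See '-' (prec 1); top '+' (prec 1) >= it -> pop '+' to output
  Push '-' onto operator stack -> op-stack: [-]
  Operand 6 -> output
  Push '*' onto operator stack -> op-stack: [-, *]
  Operand 3 -> output
  End of input: pop '*' to output
  End of input: pop '-' to output
Postfix result: 5 19 15 * + 6 3 * -

5 19 15 * + 6 3 * -


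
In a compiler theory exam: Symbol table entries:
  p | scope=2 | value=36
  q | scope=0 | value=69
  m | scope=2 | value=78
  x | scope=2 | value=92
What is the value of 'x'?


Searching symbol table for 'x':
  p | scope=2 | value=36
  q | scope=0 | value=69
  m | scope=2 | value=78
  x | scope=2 | value=92 <- MATCH
Found 'x' at scope 2 with value 92

92


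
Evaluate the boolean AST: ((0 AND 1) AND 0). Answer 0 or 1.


Step 1: Evaluate inner node
  0 AND 1 = 0
Step 2: Evaluate root node
  0 AND 0 = 0

0


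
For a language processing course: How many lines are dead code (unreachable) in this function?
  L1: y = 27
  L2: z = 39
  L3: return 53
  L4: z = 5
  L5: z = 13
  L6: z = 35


Analyzing control flow:
  L1: reachable (before return)
  L2: reachable (before return)
  L3: reachable (return statement)
  L4: DEAD (after return at L3)
  L5: DEAD (after return at L3)
  L6: DEAD (after return at L3)
Return at L3, total lines = 6
Dead lines: L4 through L6
Count: 3

3


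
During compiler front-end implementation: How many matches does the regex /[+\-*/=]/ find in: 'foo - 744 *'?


Pattern: /[+\-*/=]/ (operators)
Input: 'foo - 744 *'
Scanning for matches:
  Match 1: '-'
  Match 2: '*'
Total matches: 2

2


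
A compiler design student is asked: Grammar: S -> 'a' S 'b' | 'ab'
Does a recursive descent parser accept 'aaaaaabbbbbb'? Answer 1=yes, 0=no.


Grammar accepts strings of the form a^n b^n (n >= 1)
Word: 'aaaaaabbbbbb'
Counting: 6 a's and 6 b's
Check: 6 == 6? Yes
Derivation (S -> aSb applied 5 time(s), then S -> ab): S => aSb => aaSbb => aaaSbbb => aaaaSbbbb => aaaaaSbbbbb => aaaaaabbbbbb
Accepted

1


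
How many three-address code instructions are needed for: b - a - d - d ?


Expression: b - a - d - d
Generating three-address code (respecting * over +/- precedence):
  Instruction 1: t1 = b - a
  Instruction 2: t2 = t1 - d
  Instruction 3: t3 = t2 - d
Total instructions: 3

3


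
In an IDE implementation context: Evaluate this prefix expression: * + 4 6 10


Parsing prefix expression: * + 4 6 10
Step 1: Innermost operation '+ 4 6'
  4 + 6 = 10
Step 2: Outer operation '* [10] 10'
  10 * 10 = 100

100


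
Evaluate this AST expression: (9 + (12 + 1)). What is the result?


Expression: (9 + (12 + 1))
Evaluating step by step:
  12 + 1 = 13
  9 + 13 = 22
Result: 22

22


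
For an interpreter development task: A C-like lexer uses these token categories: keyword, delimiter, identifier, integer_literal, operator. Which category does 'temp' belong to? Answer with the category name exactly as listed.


Token: 'temp'
Checking categories:
  identifier: YES
  integer_literal: no
  operator: no
  keyword: no
  delimiter: no
Category: identifier

identifier


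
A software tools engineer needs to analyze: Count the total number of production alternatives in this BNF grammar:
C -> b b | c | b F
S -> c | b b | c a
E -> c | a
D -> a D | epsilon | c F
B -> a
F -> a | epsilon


Counting alternatives per rule:
  C: 3 alternative(s)
  S: 3 alternative(s)
  E: 2 alternative(s)
  D: 3 alternative(s)
  B: 1 alternative(s)
  F: 2 alternative(s)
Sum: 3 + 3 + 2 + 3 + 1 + 2 = 14

14


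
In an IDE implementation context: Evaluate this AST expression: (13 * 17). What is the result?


Expression: (13 * 17)
Evaluating step by step:
  13 * 17 = 221
Result: 221

221


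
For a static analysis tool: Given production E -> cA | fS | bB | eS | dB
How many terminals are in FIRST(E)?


Production: E -> cA | fS | bB | eS | dB
Examining each alternative for leading terminals:
  E -> cA : first terminal = 'c'
  E -> fS : first terminal = 'f'
  E -> bB : first terminal = 'b'
  E -> eS : first terminal = 'e'
  E -> dB : first terminal = 'd'
FIRST(E) = {b, c, d, e, f}
Count: 5

5


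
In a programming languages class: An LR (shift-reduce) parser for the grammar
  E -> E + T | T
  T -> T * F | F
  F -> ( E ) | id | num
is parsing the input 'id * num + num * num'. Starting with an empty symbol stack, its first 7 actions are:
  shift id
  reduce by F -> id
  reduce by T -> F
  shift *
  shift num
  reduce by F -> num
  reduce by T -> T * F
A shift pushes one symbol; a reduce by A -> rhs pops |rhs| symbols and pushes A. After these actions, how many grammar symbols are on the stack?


Tracking the symbol stack through each action:
  Action 1: shift 'id' : push -> stack = [id] (size 1)
  Action 2: reduce by F -> id : pop 1, push F -> stack = [F] (size 1)
  Action 3: reduce by T -> F : pop 1, push T -> stack = [T] (size 1)
  Action 4: shift '*' : push -> stack = [T, *] (size 2)
  Action 5: shift 'num' : push -> stack = [T, *, num] (size 3)
  Action 6: reduce by F -> num : pop 1, push F -> stack = [T, *, F] (size 3)
  Action 7: reduce by T -> T * F : pop 3, push T -> stack = [T] (size 1)
Final stack size: 1

1


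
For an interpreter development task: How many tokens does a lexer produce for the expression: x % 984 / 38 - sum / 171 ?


Scanning 'x % 984 / 38 - sum / 171'
Token 1: 'x' -> identifier
Token 2: '%' -> operator
Token 3: '984' -> integer_literal
Token 4: '/' -> operator
Token 5: '38' -> integer_literal
Token 6: '-' -> operator
Token 7: 'sum' -> identifier
Token 8: '/' -> operator
Token 9: '171' -> integer_literal
Total tokens: 9

9


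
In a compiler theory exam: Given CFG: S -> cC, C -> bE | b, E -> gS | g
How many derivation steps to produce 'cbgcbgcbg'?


Grammar: S -> cC, C -> bE | b, E -> gS | g
Deriving 'cbgcbgcbg':
Step 1: S -> cC => cC
Step 2: C -> bE => cbE
Step 3: E -> gS => cbgS
Step 4: S -> cC => cbgcC
Step 5: C -> bE => cbgcbE
Step 6: E -> gS => cbgcbgS
Step 7: S -> cC => cbgcbgcC
Step 8: C -> bE => cbgcbgcbE
Step 9: E -> g => cbgcbgcbg
Total derivation steps: 9

9


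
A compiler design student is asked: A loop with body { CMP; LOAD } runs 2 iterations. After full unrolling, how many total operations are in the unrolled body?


Loop body operations: CMP, LOAD (2 ops per iteration)
Unrolling 2 iterations:
  Iteration 1: CMP, LOAD (2 ops)
  Iteration 2: CMP, LOAD (2 ops)
Total: 2 iterations * 2 ops/iter = 4 operations

4


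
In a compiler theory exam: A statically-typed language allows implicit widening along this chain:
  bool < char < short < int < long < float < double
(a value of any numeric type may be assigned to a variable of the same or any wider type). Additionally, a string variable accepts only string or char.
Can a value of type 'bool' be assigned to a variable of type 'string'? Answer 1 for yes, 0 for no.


Target variable type: string
Source value type: bool
Rule: string accepts only {string, char}
  source 'bool' in {string, char}? No
Result: 0

0


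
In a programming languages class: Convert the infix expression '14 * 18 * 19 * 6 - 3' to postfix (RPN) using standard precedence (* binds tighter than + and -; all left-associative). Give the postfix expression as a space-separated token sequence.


Applying the shunting-yard algorithm:
  Operand 14 -> output
  Push '*' onto operator stack -> op-stack: [*]
  Operand 18 -> output
  See '*' (prec 2); top '*' (prec 2) >= it -> pop '*' to output
  Push '*' onto operator stack -> op-stack: [*]
  Operand 19 -> output
  See '*' (prec 2); top '*' (prec 2) >= it -> pop '*' to output
  Push '*' onto operator stack -> op-stack: [*]
  Operand 6 -> output
  See '-' (prec 1); top '*' (prec 2) >= it -> pop '*' to output
  Push '-' onto operator stack -> op-stack: [-]
  Operand 3 -> output
  End of input: pop '-' to output
Postfix result: 14 18 * 19 * 6 * 3 -

14 18 * 19 * 6 * 3 -


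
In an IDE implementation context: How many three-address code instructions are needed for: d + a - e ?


Expression: d + a - e
Generating three-address code (respecting * over +/- precedence):
  Instruction 1: t1 = d + a
  Instruction 2: t2 = t1 - e
Total instructions: 2

2


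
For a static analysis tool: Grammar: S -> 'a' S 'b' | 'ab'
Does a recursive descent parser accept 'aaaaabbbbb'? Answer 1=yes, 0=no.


Grammar accepts strings of the form a^n b^n (n >= 1)
Word: 'aaaaabbbbb'
Counting: 5 a's and 5 b's
Check: 5 == 5? Yes
Derivation (S -> aSb applied 4 time(s), then S -> ab): S => aSb => aaSbb => aaaSbbb => aaaaSbbbb => aaaaabbbbb
Accepted

1


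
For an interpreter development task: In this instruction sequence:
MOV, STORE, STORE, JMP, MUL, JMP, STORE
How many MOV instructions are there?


Scanning instruction sequence for MOV:
  Position 1: MOV <- MATCH
  Position 2: STORE
  Position 3: STORE
  Position 4: JMP
  Position 5: MUL
  Position 6: JMP
  Position 7: STORE
Matches at positions: [1]
Total MOV count: 1

1


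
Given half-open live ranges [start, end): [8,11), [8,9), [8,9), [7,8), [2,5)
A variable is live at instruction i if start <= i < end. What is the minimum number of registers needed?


Live ranges:
  Var0: [8, 11)
  Var1: [8, 9)
  Var2: [8, 9)
  Var3: [7, 8)
  Var4: [2, 5)
Sweep-line events (position, delta, active):
  pos=2 start -> active=1
  pos=5 end -> active=0
  pos=7 start -> active=1
  pos=8 end -> active=0
  pos=8 start -> active=1
  pos=8 start -> active=2
  pos=8 start -> active=3
  pos=9 end -> active=2
  pos=9 end -> active=1
  pos=11 end -> active=0
Maximum simultaneous active: 3
Minimum registers needed: 3

3


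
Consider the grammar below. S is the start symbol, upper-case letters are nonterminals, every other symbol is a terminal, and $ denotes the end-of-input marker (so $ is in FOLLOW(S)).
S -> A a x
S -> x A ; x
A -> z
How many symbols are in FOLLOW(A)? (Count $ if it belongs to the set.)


S is the start symbol and does not occur in any rule body, so FOLLOW(S) = {$}.
Examining every occurrence of A in a rule body:
  S -> A a x : A is followed by terminal 'a' -> add 'a'
  S -> x A ; x : A is followed by terminal ';' -> add ';'
  A -> z : A does not occur in the body -> contributes nothing
FOLLOW(A) = {;, a}
Count: 2

2


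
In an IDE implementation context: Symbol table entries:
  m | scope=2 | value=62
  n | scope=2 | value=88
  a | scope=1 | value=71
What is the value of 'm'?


Searching symbol table for 'm':
  m | scope=2 | value=62 <- MATCH
  n | scope=2 | value=88
  a | scope=1 | value=71
Found 'm' at scope 2 with value 62

62


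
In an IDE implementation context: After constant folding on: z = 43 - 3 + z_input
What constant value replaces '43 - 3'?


Identifying constant sub-expression:
  Original: z = 43 - 3 + z_input
  43 and 3 are both compile-time constants
  Evaluating: 43 - 3 = 40
  After folding: z = 40 + z_input

40


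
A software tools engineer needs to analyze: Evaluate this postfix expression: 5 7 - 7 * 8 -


Processing tokens left to right:
Push 5, Push 7
Pop 5 and 7, compute 5 - 7 = -2, push -2
Push 7
Pop -2 and 7, compute -2 * 7 = -14, push -14
Push 8
Pop -14 and 8, compute -14 - 8 = -22, push -22
Stack result: -22

-22


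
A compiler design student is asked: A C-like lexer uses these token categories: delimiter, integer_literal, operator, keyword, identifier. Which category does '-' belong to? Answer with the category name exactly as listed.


Token: '-'
Checking categories:
  identifier: no
  integer_literal: no
  operator: YES
  keyword: no
  delimiter: no
Category: operator

operator


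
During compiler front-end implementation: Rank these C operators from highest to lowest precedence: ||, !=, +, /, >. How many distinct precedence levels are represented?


Looking up precedence for each operator:
  || -> precedence 1
  != -> precedence 3
  + -> precedence 5
  / -> precedence 6
  > -> precedence 4
Sorted highest to lowest: /, +, >, !=, ||
Distinct precedence values: [6, 5, 4, 3, 1]
Number of distinct levels: 5

5


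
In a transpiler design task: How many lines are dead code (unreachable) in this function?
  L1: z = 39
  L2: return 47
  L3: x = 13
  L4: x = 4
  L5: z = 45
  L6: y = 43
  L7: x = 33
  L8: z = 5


Analyzing control flow:
  L1: reachable (before return)
  L2: reachable (return statement)
  L3: DEAD (after return at L2)
  L4: DEAD (after return at L2)
  L5: DEAD (after return at L2)
  L6: DEAD (after return at L2)
  L7: DEAD (after return at L2)
  L8: DEAD (after return at L2)
Return at L2, total lines = 8
Dead lines: L3 through L8
Count: 6

6


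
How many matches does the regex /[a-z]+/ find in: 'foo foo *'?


Pattern: /[a-z]+/ (identifiers)
Input: 'foo foo *'
Scanning for matches:
  Match 1: 'foo'
  Match 2: 'foo'
Total matches: 2

2


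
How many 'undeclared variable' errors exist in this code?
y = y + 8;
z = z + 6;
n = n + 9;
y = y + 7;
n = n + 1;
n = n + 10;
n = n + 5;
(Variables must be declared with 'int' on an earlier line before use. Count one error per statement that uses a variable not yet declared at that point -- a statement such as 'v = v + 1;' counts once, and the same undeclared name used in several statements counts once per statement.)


Scanning code line by line:
  Line 1: use 'y' -> ERROR (undeclared)
  Line 2: use 'z' -> ERROR (undeclared)
  Line 3: use 'n' -> ERROR (undeclared)
  Line 4: use 'y' -> ERROR (undeclared)
  Line 5: use 'n' -> ERROR (undeclared)
  Line 6: use 'n' -> ERROR (undeclared)
  Line 7: use 'n' -> ERROR (undeclared)
Total undeclared variable errors: 7

7


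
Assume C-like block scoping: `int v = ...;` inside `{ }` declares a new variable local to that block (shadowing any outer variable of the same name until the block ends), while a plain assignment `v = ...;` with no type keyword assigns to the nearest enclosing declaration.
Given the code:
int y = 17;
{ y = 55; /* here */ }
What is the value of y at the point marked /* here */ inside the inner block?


Analyzing scoping rules:
Outer scope: declares y = 17
Inner block: 'y = 55;' has no type keyword, so it is an assignment to the outer y (no shadowing)
Inside the block, after the assignment -> 55
Result: 55

55


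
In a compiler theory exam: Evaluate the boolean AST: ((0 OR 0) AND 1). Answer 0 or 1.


Step 1: Evaluate inner node
  0 OR 0 = 0
Step 2: Evaluate root node
  0 AND 1 = 0

0


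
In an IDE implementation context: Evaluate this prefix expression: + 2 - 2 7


Parsing prefix expression: + 2 - 2 7
Step 1: Innermost operation '- 2 7'
  2 - 7 = -5
Step 2: Outer operation '+ 2 [-5]'
  2 + -5 = -3

-3


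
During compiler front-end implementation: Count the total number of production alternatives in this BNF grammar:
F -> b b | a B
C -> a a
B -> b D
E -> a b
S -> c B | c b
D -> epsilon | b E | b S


Counting alternatives per rule:
  F: 2 alternative(s)
  C: 1 alternative(s)
  B: 1 alternative(s)
  E: 1 alternative(s)
  S: 2 alternative(s)
  D: 3 alternative(s)
Sum: 2 + 1 + 1 + 1 + 2 + 3 = 10

10


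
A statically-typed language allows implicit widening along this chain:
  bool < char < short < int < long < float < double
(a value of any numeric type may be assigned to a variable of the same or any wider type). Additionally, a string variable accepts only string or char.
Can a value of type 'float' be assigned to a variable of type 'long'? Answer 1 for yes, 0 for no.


Target variable type: long
Source value type: float
Numeric ranks: float=5, long=4
Widening allowed iff rank(source) <= rank(target): 5 <= 4? No
Result: 0

0


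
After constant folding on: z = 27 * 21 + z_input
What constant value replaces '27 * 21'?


Identifying constant sub-expression:
  Original: z = 27 * 21 + z_input
  27 and 21 are both compile-time constants
  Evaluating: 27 * 21 = 567
  After folding: z = 567 + z_input

567


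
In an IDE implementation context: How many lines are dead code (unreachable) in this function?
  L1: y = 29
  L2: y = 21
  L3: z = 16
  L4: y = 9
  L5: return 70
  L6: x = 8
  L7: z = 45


Analyzing control flow:
  L1: reachable (before return)
  L2: reachable (before return)
  L3: reachable (before return)
  L4: reachable (before return)
  L5: reachable (return statement)
  L6: DEAD (after return at L5)
  L7: DEAD (after return at L5)
Return at L5, total lines = 7
Dead lines: L6 through L7
Count: 2

2


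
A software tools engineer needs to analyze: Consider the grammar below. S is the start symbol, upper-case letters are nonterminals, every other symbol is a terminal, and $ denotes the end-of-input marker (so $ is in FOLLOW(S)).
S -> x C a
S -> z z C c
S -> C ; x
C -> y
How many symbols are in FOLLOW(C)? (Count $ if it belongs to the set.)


S is the start symbol and does not occur in any rule body, so FOLLOW(S) = {$}.
Examining every occurrence of C in a rule body:
  S -> x C a : C is followed by terminal 'a' -> add 'a'
  S -> z z C c : C is followed by terminal 'c' -> add 'c'
  S -> C ; x : C is followed by terminal ';' -> add ';'
  C -> y : C does not occur in the body -> contributes nothing
FOLLOW(C) = {;, a, c}
Count: 3

3


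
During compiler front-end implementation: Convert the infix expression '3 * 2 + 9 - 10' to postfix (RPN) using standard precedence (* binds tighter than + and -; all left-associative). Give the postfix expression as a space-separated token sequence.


Applying the shunting-yard algorithm:
  Operand 3 -> output
  Push '*' onto operator stack -> op-stack: [*]
  Operand 2 -> output
  See '+' (prec 1); top '*' (prec 2) >= it -> pop '*' to output
  Push '+' onto operator stack -> op-stack: [+]
  Operand 9 -> output
  See '-' (prec 1); top '+' (prec 1) >= it -> pop '+' to output
  Push '-' onto operator stack -> op-stack: [-]
  Operand 10 -> output
  End of input: pop '-' to output
Postfix result: 3 2 * 9 + 10 -

3 2 * 9 + 10 -


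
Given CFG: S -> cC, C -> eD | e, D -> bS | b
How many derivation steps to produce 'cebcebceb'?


Grammar: S -> cC, C -> eD | e, D -> bS | b
Deriving 'cebcebceb':
Step 1: S -> cC => cC
Step 2: C -> eD => ceD
Step 3: D -> bS => cebS
Step 4: S -> cC => cebcC
Step 5: C -> eD => cebceD
Step 6: D -> bS => cebcebS
Step 7: S -> cC => cebcebcC
Step 8: C -> eD => cebcebceD
Step 9: D -> b => cebcebceb
Total derivation steps: 9

9


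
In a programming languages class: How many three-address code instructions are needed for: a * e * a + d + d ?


Expression: a * e * a + d + d
Generating three-address code (respecting * over +/- precedence):
  Instruction 1: t1 = a * e
  Instruction 2: t2 = t1 * a
  Instruction 3: t3 = t2 + d
  Instruction 4: t4 = t3 + d
Total instructions: 4

4


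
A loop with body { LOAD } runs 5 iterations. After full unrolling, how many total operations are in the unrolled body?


Loop body operations: LOAD (1 op per iteration)
Unrolling 5 iterations:
  Iteration 1: LOAD (1 ops)
  Iteration 2: LOAD (1 ops)
  Iteration 3: LOAD (1 ops)
  Iteration 4: LOAD (1 ops)
  Iteration 5: LOAD (1 ops)
Total: 5 iterations * 1 ops/iter = 5 operations

5


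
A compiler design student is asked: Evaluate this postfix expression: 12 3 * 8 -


Processing tokens left to right:
Push 12, Push 3
Pop 12 and 3, compute 12 * 3 = 36, push 36
Push 8
Pop 36 and 8, compute 36 - 8 = 28, push 28
Stack result: 28

28


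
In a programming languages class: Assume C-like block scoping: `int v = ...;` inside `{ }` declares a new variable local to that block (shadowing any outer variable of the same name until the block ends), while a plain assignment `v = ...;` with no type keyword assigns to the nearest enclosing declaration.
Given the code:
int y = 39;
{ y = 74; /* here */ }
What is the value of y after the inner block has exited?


Analyzing scoping rules:
Outer scope: declares y = 39
Inner block: 'y = 74;' has no type keyword, so it is an assignment to the outer y (no shadowing)
The assignment changed the outer variable itself, so the new value persists after the block -> 74
Result: 74

74


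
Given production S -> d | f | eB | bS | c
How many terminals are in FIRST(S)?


Production: S -> d | f | eB | bS | c
Examining each alternative for leading terminals:
  S -> d : first terminal = 'd'
  S -> f : first terminal = 'f'
  S -> eB : first terminal = 'e'
  S -> bS : first terminal = 'b'
  S -> c : first terminal = 'c'
FIRST(S) = {b, c, d, e, f}
Count: 5

5


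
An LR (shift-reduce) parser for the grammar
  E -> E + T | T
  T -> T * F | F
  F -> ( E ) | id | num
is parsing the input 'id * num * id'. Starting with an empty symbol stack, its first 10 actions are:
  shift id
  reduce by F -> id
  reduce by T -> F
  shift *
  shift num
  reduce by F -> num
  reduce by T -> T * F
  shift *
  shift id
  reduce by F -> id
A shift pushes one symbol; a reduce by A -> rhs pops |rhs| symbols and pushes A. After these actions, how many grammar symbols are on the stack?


Tracking the symbol stack through each action:
  Action 1: shift 'id' : push -> stack = [id] (size 1)
  Action 2: reduce by F -> id : pop 1, push F -> stack = [F] (size 1)
  Action 3: reduce by T -> F : pop 1, push T -> stack = [T] (size 1)
  Action 4: shift '*' : push -> stack = [T, *] (size 2)
  Action 5: shift 'num' : push -> stack = [T, *, num] (size 3)
  Action 6: reduce by F -> num : pop 1, push F -> stack = [T, *, F] (size 3)
  Action 7: reduce by T -> T * F : pop 3, push T -> stack = [T] (size 1)
  Action 8: shift '*' : push -> stack = [T, *] (size 2)
  Action 9: shift 'id' : push -> stack = [T, *, id] (size 3)
  Action 10: reduce by F -> id : pop 1, push F -> stack = [T, *, F] (size 3)
Final stack size: 3

3


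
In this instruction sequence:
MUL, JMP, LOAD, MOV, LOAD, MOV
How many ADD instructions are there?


Scanning instruction sequence for ADD:
  Position 1: MUL
  Position 2: JMP
  Position 3: LOAD
  Position 4: MOV
  Position 5: LOAD
  Position 6: MOV
Matches at positions: []
Total ADD count: 0

0


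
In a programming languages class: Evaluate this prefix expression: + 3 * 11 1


Parsing prefix expression: + 3 * 11 1
Step 1: Innermost operation '* 11 1'
  11 * 1 = 11
Step 2: Outer operation '+ 3 [11]'
  3 + 11 = 14

14


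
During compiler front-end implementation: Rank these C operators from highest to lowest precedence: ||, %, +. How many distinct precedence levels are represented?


Looking up precedence for each operator:
  || -> precedence 1
  % -> precedence 6
  + -> precedence 5
Sorted highest to lowest: %, +, ||
Distinct precedence values: [6, 5, 1]
Number of distinct levels: 3

3


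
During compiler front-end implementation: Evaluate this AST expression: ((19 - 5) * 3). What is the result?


Expression: ((19 - 5) * 3)
Evaluating step by step:
  19 - 5 = 14
  14 * 3 = 42
Result: 42

42


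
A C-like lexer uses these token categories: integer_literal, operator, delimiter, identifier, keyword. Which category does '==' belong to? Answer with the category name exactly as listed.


Token: '=='
Checking categories:
  identifier: no
  integer_literal: no
  operator: YES
  keyword: no
  delimiter: no
Category: operator

operator


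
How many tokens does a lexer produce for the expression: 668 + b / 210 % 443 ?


Scanning '668 + b / 210 % 443'
Token 1: '668' -> integer_literal
Token 2: '+' -> operator
Token 3: 'b' -> identifier
Token 4: '/' -> operator
Token 5: '210' -> integer_literal
Token 6: '%' -> operator
Token 7: '443' -> integer_literal
Total tokens: 7

7
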